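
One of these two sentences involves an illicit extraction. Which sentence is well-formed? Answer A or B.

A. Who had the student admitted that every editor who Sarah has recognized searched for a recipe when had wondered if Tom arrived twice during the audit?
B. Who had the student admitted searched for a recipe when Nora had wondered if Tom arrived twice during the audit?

In A, the wh-phrase is extracted from inside an adjunct island (introduced by "when"), which blocks movement.
In B, the extraction path crosses only that-complement boundaries, which are transparent.
So B is grammatical.

B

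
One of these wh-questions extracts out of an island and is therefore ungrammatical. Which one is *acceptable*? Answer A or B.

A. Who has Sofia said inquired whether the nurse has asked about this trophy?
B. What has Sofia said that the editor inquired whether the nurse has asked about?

In B, the wh-phrase is extracted from inside a wh-island (introduced by "whether"), which blocks movement.
In A, the extraction path crosses only that-complement boundaries, which are transparent.
So A is grammatical.

A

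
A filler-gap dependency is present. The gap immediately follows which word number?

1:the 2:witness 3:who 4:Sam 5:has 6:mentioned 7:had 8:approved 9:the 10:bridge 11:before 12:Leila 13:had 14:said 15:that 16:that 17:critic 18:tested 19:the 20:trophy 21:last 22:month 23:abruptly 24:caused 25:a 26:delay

The displaced element is "the witness" (word 2).
It is linked across 1 clause boundary (Ø).
It functions as the subject of "approved", so the gap sits immediately after word 6 ("mentioned").
Base order: Sam has mentioned that the witness had approved the bridge before Leila had said that that critic tested the trophy last month abruptly.

6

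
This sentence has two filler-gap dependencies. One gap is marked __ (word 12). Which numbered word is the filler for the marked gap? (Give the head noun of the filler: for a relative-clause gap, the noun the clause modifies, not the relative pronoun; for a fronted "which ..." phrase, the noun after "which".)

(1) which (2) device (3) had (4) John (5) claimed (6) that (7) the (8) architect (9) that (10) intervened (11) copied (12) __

The marked gap is the direct object of "copied".
Its filler is the fronted wh-phrase "which device", at word 2.
(The other dependency links word 8 to a gap after word 9.)

2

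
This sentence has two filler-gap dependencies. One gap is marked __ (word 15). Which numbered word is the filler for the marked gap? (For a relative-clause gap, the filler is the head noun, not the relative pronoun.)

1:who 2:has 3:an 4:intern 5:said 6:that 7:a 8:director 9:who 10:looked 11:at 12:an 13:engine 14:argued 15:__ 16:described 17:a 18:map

1

The marked gap is the subject of "described".
Its filler is the fronted wh-phrase "who", at word 1.
(The other dependency links word 8 to a gap after word 9.)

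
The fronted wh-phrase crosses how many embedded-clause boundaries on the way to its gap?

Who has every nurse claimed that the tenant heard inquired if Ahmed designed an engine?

"who" is extracted from the subject of "inquired".
Boundaries crossed, outermost first: [that], [Ø] — 2 in total.

2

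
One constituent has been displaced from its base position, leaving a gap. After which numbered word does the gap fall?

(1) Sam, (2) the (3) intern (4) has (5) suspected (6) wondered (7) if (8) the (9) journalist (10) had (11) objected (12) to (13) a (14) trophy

5

The displaced element is "Sam" (word 1).
It is linked across 1 clause boundary (Ø).
It functions as the subject of "wondered", so the gap sits immediately after word 5 ("suspected").
Base order: The intern has suspected that Sam wondered if the journalist had objected to a trophy.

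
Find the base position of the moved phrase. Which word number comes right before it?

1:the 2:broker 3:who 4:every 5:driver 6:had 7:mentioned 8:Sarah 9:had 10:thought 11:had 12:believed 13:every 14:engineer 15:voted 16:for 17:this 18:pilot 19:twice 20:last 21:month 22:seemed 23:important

10

The displaced element is "the broker" (word 2).
It is linked across 2 clause boundaries (Ø → Ø).
It functions as the subject of "believed", so the gap sits immediately after word 10 ("thought").
Base order: Every driver had mentioned Sarah had thought the broker had believed every engineer voted for this pilot twice last month.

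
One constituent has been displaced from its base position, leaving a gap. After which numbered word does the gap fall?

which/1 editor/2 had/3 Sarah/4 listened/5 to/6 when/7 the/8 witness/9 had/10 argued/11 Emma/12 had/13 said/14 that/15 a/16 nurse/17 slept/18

6

The displaced element is "which editor" (word 2).
It functions as the object of the preposition "to" of "listened", so the gap sits immediately after word 6 ("to").
Base order: Sarah had listened to which editor when the witness had argued Emma had said that a nurse slept.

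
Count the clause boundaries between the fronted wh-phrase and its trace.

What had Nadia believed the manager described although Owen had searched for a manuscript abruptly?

"what" is extracted from the object of "described".
Boundaries crossed, outermost first: [Ø] — 1 in total.

1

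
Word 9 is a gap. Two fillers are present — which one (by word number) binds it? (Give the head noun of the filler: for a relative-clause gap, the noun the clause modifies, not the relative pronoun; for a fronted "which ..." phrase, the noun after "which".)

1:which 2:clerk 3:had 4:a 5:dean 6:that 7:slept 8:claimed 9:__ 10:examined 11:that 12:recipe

2

The marked gap is the subject of "examined".
Its filler is the fronted wh-phrase "which clerk", at word 2.
(The other dependency links word 5 to a gap after word 6.)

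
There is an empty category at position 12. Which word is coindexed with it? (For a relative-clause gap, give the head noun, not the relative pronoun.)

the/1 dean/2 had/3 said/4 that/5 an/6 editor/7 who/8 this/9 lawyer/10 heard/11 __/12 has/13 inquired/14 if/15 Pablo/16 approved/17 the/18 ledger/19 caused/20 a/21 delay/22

The gap at 12 is the subject of "inquired", inside a relative clause.
The relative pronoun is "who" (word 8); it is bound by the head noun immediately before it.
Its filler is the head noun "editor", at word 7.

7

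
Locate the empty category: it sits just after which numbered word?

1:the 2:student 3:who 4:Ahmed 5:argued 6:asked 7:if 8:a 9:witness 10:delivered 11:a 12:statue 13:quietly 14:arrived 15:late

The displaced element is "the student" (word 2).
It is linked across 1 clause boundary (Ø).
It functions as the subject of "asked", so the gap sits immediately after word 5 ("argued").
Base order: Ahmed argued that the student asked if a witness delivered a statue quietly.

5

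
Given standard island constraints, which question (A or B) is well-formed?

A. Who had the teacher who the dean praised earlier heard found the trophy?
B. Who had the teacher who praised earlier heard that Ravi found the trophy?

In B, the wh-phrase is extracted from inside a complex-NP island (relative clause) (introduced by "who"), which blocks movement.
In A, the extraction path crosses only that-complement boundaries, which are transparent.
So A is grammatical.

A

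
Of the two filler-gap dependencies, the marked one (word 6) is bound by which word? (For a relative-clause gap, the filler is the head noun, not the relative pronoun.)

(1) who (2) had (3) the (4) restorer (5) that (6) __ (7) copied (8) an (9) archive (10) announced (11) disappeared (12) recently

The marked gap is inside the relative clause, the subject of "copied".
Its filler is the head noun "restorer" (via "that"), at word 4.
(The other dependency links word 1 to a gap after word 10.)

4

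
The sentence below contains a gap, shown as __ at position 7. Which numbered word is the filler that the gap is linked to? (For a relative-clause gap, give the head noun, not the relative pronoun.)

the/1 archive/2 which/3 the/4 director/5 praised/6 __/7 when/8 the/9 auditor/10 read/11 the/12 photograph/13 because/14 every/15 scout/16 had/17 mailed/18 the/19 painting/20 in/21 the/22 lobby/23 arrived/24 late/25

The gap at 7 is the object of "praised", inside a relative clause.
The relative pronoun is "which" (word 3); it is bound by the head noun immediately before it.
Its filler is the head noun "archive", at word 2.

2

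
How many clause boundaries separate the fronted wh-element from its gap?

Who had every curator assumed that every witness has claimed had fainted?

"who" is extracted from the subject of "fainted".
Boundaries crossed, outermost first: [that], [Ø] — 2 in total.

2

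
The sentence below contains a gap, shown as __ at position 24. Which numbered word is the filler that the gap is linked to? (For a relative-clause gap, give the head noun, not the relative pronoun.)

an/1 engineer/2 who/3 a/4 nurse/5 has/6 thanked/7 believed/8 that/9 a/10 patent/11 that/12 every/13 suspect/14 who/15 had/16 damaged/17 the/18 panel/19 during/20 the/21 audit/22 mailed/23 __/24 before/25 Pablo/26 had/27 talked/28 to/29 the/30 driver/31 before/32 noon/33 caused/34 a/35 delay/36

11

The gap at 24 is the object of "mailed", inside a relative clause.
The relative pronoun is "that" (word 12); it is bound by the head noun immediately before it.
Its filler is the head noun "patent", at word 11.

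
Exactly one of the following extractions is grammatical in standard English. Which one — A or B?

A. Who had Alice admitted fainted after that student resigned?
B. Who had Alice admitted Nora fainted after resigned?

In B, the wh-phrase is extracted from inside an adjunct island (introduced by "after"), which blocks movement.
In A, the extraction path crosses only that-complement boundaries, which are transparent.
So A is grammatical.

A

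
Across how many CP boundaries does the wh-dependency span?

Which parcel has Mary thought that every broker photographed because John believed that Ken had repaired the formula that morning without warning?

"which parcel" is extracted from the object of "photographed".
Boundaries crossed, outermost first: [that] — 1 in total.

1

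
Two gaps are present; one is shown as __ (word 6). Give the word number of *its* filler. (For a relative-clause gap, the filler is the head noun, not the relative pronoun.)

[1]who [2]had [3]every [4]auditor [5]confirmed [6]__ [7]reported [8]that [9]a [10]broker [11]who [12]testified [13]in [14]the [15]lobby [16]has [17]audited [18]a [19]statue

1

The marked gap is the subject of "reported".
Its filler is the fronted wh-phrase "who", at word 1.
(The other dependency links word 10 to a gap after word 11.)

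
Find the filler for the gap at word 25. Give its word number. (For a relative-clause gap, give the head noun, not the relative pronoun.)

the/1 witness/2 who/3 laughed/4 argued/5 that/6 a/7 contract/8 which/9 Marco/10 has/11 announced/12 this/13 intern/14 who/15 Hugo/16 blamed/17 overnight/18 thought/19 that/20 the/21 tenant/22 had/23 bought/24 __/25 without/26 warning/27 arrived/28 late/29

8

The gap at 25 is the object of "bought", inside a relative clause.
The relative pronoun is "which" (word 9); it is bound by the head noun immediately before it.
Its filler is the head noun "contract", at word 8.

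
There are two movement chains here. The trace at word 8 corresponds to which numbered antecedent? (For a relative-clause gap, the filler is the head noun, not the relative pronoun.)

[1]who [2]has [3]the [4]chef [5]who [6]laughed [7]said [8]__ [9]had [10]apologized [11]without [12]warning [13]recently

The marked gap is the subject of "apologized".
Its filler is the fronted wh-phrase "who", at word 1.
(The other dependency links word 4 to a gap after word 5.)

1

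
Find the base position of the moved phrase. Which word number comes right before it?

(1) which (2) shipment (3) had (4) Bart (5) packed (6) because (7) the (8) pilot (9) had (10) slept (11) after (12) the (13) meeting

5

The displaced element is "which shipment" (word 2).
It functions as the direct object of "packed", so the gap sits immediately after word 5 ("packed").
Base order: Bart had packed which shipment because the pilot had slept after the meeting.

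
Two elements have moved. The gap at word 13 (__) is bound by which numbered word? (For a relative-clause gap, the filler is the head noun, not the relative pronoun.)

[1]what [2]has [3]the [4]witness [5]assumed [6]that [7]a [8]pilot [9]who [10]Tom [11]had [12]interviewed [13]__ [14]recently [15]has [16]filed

The marked gap is inside the relative clause, the direct object of "interviewed".
Its filler is the head noun "pilot" (via "who"), at word 8.
(The other dependency links word 1 to a gap after word 16.)

8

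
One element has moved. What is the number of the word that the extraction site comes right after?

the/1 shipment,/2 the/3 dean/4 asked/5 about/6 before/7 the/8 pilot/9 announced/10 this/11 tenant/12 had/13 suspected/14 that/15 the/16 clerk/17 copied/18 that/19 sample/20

6

The displaced element is "the shipment" (word 2).
It functions as the object of the preposition "about" of "asked", so the gap sits immediately after word 6 ("about").
Base order: The dean asked about the shipment before the pilot announced this tenant had suspected that the clerk copied that sample.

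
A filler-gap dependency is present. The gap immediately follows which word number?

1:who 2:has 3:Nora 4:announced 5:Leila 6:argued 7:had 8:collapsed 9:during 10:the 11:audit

The displaced element is "who" (word 1).
It is linked across 2 clause boundaries (Ø → Ø).
It functions as the subject of "collapsed", so the gap sits immediately after word 6 ("argued").
Base order: Nora has announced Leila argued who had collapsed during the audit.

6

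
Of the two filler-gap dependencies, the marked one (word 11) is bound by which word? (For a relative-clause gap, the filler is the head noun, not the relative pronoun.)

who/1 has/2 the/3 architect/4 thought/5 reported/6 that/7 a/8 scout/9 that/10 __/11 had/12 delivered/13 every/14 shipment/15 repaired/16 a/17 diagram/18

9

The marked gap is inside the relative clause, the subject of "delivered".
Its filler is the head noun "scout" (via "that"), at word 9.
(The other dependency links word 1 to a gap after word 5.)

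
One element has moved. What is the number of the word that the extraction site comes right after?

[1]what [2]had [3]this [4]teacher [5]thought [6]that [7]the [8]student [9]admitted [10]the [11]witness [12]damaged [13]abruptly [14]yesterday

The displaced element is "what" (word 1).
It is linked across 2 clause boundaries (that → Ø).
It functions as the direct object of "damaged", so the gap sits immediately after word 12 ("damaged").
Base order: This teacher had thought that the student admitted the witness damaged what abruptly yesterday.

12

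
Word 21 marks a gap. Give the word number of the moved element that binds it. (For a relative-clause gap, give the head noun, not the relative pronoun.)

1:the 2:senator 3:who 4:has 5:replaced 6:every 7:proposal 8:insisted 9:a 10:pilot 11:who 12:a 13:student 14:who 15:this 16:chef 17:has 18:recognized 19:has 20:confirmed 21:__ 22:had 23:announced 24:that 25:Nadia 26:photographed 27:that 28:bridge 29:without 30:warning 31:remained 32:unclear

10

The gap at 21 is the subject of "announced", inside a relative clause.
The relative pronoun is "who" (word 11); it is bound by the head noun immediately before it.
Its filler is the head noun "pilot", at word 10.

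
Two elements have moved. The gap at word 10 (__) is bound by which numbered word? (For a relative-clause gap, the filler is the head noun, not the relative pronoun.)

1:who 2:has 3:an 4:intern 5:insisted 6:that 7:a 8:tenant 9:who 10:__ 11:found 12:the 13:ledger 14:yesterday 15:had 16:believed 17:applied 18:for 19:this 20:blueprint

8

The marked gap is inside the relative clause, the subject of "found".
Its filler is the head noun "tenant" (via "who"), at word 8.
(The other dependency links word 1 to a gap after word 16.)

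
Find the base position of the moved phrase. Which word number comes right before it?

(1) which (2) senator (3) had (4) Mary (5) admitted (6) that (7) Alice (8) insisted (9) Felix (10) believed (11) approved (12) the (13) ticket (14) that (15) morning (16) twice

10

The displaced element is "which senator" (word 2).
It is linked across 3 clause boundaries (that → Ø → Ø).
It functions as the subject of "approved", so the gap sits immediately after word 10 ("believed").
Base order: Mary had admitted that Alice insisted Felix believed that which senator approved the ticket that morning twice.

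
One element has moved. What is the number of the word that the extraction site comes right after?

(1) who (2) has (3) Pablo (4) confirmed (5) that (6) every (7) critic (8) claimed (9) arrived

The displaced element is "who" (word 1).
It is linked across 2 clause boundaries (that → Ø).
It functions as the subject of "arrived", so the gap sits immediately after word 8 ("claimed").
Base order: Pablo has confirmed that every critic claimed that who arrived.

8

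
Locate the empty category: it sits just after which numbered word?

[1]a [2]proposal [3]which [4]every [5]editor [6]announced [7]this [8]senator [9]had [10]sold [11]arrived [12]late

10

The displaced element is "a proposal" (word 2).
It is linked across 1 clause boundary (Ø).
It functions as the direct object of "sold", so the gap sits immediately after word 10 ("sold").
Base order: Every editor announced this senator had sold a proposal.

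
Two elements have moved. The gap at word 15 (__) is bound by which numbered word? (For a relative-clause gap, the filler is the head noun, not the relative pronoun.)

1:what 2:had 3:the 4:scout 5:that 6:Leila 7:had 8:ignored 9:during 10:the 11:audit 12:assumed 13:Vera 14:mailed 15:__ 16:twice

1

The marked gap is the direct object of "mailed".
Its filler is the fronted wh-phrase "what", at word 1.
(The other dependency links word 4 to a gap after word 8.)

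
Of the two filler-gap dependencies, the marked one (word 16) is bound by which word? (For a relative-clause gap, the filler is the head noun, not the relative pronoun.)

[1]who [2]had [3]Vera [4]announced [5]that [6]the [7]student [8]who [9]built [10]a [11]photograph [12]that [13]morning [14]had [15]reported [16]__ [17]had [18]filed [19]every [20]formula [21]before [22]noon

The marked gap is the subject of "filed".
Its filler is the fronted wh-phrase "who", at word 1.
(The other dependency links word 7 to a gap after word 8.)

1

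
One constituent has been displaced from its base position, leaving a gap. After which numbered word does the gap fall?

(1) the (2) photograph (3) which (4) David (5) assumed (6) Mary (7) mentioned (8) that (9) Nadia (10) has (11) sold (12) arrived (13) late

The displaced element is "the photograph" (word 2).
It is linked across 2 clause boundaries (Ø → that).
It functions as the direct object of "sold", so the gap sits immediately after word 11 ("sold").
Base order: David assumed Mary mentioned that Nadia has sold the photograph.

11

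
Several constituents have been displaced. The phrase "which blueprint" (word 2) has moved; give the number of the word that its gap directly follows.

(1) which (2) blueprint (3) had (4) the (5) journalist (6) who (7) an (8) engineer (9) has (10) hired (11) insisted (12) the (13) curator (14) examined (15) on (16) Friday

14

The displaced element is "which blueprint" (word 2).
It is linked across 1 clause boundary (Ø).
It functions as the direct object of "examined", so the gap sits immediately after word 14 ("examined").
Base order: The journalist who an engineer has hired had insisted the curator examined which blueprint on Friday.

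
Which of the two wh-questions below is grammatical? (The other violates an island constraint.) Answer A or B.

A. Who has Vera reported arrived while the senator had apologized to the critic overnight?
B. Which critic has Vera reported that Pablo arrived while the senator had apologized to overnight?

In B, the wh-phrase is extracted from inside an adjunct island (introduced by "while"), which blocks movement.
In A, the extraction path crosses only that-complement boundaries, which are transparent.
So A is grammatical.

A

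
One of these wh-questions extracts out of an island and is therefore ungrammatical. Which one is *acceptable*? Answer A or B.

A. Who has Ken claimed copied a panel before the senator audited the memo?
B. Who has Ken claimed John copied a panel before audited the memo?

A

In B, the wh-phrase is extracted from inside an adjunct island (introduced by "before"), which blocks movement.
In A, the extraction path crosses only that-complement boundaries, which are transparent.
So A is grammatical.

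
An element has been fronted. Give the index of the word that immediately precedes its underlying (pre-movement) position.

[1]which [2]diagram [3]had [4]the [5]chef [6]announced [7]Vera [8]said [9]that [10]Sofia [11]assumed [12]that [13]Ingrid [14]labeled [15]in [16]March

14

The displaced element is "which diagram" (word 2).
It is linked across 3 clause boundaries (Ø → that → that).
It functions as the direct object of "labeled", so the gap sits immediately after word 14 ("labeled").
Base order: The chef had announced Vera said that Sofia assumed that Ingrid labeled which diagram in March.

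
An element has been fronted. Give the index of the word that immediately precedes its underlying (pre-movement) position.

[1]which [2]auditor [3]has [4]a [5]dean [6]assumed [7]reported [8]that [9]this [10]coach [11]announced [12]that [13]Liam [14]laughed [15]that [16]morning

The displaced element is "which auditor" (word 2).
It is linked across 1 clause boundary (Ø).
It functions as the subject of "reported", so the gap sits immediately after word 6 ("assumed").
Base order: A dean has assumed that which auditor reported that this coach announced that Liam laughed that morning.

6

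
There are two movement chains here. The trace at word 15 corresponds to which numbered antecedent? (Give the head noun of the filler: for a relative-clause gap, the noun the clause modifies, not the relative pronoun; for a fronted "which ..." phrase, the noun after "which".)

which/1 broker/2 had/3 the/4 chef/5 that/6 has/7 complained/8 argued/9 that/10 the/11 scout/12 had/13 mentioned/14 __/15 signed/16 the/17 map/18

The marked gap is the subject of "signed".
Its filler is the fronted wh-phrase "which broker", at word 2.
(The other dependency links word 5 to a gap after word 6.)

2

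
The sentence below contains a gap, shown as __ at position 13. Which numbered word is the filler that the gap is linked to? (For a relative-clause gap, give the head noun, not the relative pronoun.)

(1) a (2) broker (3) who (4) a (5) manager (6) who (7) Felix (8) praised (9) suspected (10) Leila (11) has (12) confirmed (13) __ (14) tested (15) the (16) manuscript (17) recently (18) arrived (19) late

2

The gap at 13 is the subject of "tested", inside a relative clause.
The relative pronoun is "who" (word 3); it is bound by the head noun immediately before it.
Its filler is the head noun "broker", at word 2.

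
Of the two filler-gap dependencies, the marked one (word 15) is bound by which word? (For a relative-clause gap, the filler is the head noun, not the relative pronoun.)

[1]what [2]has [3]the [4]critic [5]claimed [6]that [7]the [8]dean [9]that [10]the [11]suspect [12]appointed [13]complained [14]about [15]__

1

The marked gap is the object of the preposition "about" of "complained".
Its filler is the fronted wh-phrase "what", at word 1.
(The other dependency links word 8 to a gap after word 12.)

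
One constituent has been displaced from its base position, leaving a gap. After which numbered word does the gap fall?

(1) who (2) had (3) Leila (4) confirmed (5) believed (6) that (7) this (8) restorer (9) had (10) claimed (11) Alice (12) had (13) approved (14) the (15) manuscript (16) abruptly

4

The displaced element is "who" (word 1).
It is linked across 1 clause boundary (Ø).
It functions as the subject of "believed", so the gap sits immediately after word 4 ("confirmed").
Base order: Leila had confirmed who believed that this restorer had claimed Alice had approved the manuscript abruptly.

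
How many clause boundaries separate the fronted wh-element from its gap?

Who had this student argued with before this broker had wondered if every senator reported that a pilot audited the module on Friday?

"who" originates inside the matrix clause — no clause boundary is crossed.

0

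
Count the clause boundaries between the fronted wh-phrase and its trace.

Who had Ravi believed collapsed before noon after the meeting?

1

"who" is extracted from the subject of "collapsed".
Boundaries crossed, outermost first: [Ø] — 1 in total.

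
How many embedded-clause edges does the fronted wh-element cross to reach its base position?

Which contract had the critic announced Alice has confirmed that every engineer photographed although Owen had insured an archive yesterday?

"which contract" is extracted from the object of "photographed".
Boundaries crossed, outermost first: [Ø], [that] — 2 in total.

2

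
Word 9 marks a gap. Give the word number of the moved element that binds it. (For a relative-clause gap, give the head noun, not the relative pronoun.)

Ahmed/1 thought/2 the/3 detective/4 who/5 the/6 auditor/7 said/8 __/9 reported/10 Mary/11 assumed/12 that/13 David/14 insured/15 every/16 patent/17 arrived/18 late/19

4

The gap at 9 is the subject of "reported", inside a relative clause.
The relative pronoun is "who" (word 5); it is bound by the head noun immediately before it.
Its filler is the head noun "detective", at word 4.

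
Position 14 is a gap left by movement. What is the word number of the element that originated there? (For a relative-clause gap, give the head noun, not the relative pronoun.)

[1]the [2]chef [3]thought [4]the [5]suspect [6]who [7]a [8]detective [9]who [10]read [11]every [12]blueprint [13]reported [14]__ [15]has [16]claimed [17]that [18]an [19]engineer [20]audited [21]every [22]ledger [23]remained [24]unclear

The gap at 14 is the subject of "claimed", inside a relative clause.
The relative pronoun is "who" (word 6); it is bound by the head noun immediately before it.
Its filler is the head noun "suspect", at word 5.

5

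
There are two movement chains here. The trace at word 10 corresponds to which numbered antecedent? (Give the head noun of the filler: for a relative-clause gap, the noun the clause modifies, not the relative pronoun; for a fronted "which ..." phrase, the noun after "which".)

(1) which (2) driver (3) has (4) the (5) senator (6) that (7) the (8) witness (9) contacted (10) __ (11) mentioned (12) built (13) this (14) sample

The marked gap is inside the relative clause, the direct object of "contacted".
Its filler is the head noun "senator" (via "that"), at word 5.
(The other dependency links word 2 to a gap after word 11.)

5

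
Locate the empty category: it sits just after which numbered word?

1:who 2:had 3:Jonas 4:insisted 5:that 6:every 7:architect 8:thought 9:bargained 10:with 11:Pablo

8

The displaced element is "who" (word 1).
It is linked across 2 clause boundaries (that → Ø).
It functions as the subject of "bargained", so the gap sits immediately after word 8 ("thought").
Base order: Jonas had insisted that every architect thought that who bargained with Pablo.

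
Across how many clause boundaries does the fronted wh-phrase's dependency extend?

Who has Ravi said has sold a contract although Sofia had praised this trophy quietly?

1

"who" is extracted from the subject of "sold".
Boundaries crossed, outermost first: [Ø] — 1 in total.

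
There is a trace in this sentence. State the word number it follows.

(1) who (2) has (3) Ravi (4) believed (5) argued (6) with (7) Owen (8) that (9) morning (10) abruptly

The displaced element is "who" (word 1).
It is linked across 1 clause boundary (Ø).
It functions as the subject of "argued", so the gap sits immediately after word 4 ("believed").
Base order: Ravi has believed that who argued with Owen that morning abruptly.

4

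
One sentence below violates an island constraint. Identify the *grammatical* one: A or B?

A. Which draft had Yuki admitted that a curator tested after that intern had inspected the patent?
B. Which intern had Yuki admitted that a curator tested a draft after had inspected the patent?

In B, the wh-phrase is extracted from inside an adjunct island (introduced by "after"), which blocks movement.
In A, the extraction path crosses only that-complement boundaries, which are transparent.
So A is grammatical.

A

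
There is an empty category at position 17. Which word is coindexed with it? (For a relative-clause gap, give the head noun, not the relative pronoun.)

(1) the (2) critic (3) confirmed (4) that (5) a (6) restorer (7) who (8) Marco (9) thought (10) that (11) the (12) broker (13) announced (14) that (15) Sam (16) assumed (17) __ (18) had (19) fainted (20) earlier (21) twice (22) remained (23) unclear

6

The gap at 17 is the subject of "fainted", inside a relative clause.
The relative pronoun is "who" (word 7); it is bound by the head noun immediately before it.
Its filler is the head noun "restorer", at word 6.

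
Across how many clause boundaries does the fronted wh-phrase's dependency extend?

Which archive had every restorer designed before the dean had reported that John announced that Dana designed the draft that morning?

"which archive" originates inside the matrix clause — no clause boundary is crossed.

0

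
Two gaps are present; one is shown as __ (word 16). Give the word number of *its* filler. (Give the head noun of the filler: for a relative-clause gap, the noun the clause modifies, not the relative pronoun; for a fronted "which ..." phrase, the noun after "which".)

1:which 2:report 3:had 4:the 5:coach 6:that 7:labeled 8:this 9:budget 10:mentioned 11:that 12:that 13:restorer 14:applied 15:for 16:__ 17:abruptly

2

The marked gap is the object of the preposition "for" of "applied".
Its filler is the fronted wh-phrase "which report", at word 2.
(The other dependency links word 5 to a gap after word 6.)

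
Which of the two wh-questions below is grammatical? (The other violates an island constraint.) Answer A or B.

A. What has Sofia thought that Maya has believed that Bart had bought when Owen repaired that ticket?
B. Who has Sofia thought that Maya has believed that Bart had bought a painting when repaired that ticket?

In B, the wh-phrase is extracted from inside an adjunct island (introduced by "when"), which blocks movement.
In A, the extraction path crosses only that-complement boundaries, which are transparent.
So A is grammatical.

A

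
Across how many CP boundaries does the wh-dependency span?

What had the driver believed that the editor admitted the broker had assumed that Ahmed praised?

"what" is extracted from the object of "praised".
Boundaries crossed, outermost first: [that], [Ø], [that] — 3 in total.

3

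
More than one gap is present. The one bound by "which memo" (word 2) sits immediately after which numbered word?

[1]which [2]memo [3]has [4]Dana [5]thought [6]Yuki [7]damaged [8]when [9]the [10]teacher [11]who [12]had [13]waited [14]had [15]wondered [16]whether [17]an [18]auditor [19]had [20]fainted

The displaced element is "which memo" (word 2).
It is linked across 1 clause boundary (Ø).
It functions as the direct object of "damaged", so the gap sits immediately after word 7 ("damaged").
Base order: Dana has thought Yuki damaged which memo when the teacher who had waited had wondered whether an auditor had fainted.

7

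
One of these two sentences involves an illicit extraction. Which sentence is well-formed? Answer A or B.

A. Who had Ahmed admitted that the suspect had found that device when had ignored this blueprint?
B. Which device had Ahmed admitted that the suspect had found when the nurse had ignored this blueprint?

B

In A, the wh-phrase is extracted from inside an adjunct island (introduced by "when"), which blocks movement.
In B, the extraction path crosses only that-complement boundaries, which are transparent.
So B is grammatical.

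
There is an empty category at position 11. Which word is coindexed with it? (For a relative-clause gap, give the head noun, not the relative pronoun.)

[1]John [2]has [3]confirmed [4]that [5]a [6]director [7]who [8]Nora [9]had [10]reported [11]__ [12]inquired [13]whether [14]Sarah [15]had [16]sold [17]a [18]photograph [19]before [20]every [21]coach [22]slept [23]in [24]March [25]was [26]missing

The gap at 11 is the subject of "inquired", inside a relative clause.
The relative pronoun is "who" (word 7); it is bound by the head noun immediately before it.
Its filler is the head noun "director", at word 6.

6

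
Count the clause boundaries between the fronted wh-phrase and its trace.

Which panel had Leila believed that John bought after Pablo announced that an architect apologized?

"which panel" is extracted from the object of "bought".
Boundaries crossed, outermost first: [that] — 1 in total.

1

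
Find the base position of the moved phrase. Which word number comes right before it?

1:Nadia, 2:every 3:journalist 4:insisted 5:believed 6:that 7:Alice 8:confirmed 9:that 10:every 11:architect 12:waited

The displaced element is "Nadia" (word 1).
It is linked across 1 clause boundary (Ø).
It functions as the subject of "believed", so the gap sits immediately after word 4 ("insisted").
Base order: Every journalist insisted that Nadia believed that Alice confirmed that every architect waited.

4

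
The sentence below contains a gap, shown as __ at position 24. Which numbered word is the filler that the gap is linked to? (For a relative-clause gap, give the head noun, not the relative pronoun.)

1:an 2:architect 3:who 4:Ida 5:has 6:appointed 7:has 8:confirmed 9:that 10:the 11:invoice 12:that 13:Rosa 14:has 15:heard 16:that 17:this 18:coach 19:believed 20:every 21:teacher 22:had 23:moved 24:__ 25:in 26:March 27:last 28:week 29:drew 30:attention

The gap at 24 is the object of "moved", inside a relative clause.
The relative pronoun is "that" (word 12); it is bound by the head noun immediately before it.
Its filler is the head noun "invoice", at word 11.

11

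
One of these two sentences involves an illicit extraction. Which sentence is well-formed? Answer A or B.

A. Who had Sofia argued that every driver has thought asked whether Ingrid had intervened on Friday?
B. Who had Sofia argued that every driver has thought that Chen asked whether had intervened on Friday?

A

In B, the wh-phrase is extracted from inside a wh-island (introduced by "whether"), which blocks movement.
In A, the extraction path crosses only that-complement boundaries, which are transparent.
So A is grammatical.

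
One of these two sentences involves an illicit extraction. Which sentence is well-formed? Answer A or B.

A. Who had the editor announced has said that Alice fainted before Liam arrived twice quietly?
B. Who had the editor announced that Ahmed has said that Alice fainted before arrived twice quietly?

In B, the wh-phrase is extracted from inside an adjunct island (introduced by "before"), which blocks movement.
In A, the extraction path crosses only that-complement boundaries, which are transparent.
So A is grammatical.

A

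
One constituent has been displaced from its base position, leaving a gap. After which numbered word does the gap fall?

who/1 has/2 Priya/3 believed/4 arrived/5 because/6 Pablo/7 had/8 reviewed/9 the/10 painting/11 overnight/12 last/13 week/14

4

The displaced element is "who" (word 1).
It is linked across 1 clause boundary (Ø).
It functions as the subject of "arrived", so the gap sits immediately after word 4 ("believed").
Base order: Priya has believed who arrived because Pablo had reviewed the painting overnight last week.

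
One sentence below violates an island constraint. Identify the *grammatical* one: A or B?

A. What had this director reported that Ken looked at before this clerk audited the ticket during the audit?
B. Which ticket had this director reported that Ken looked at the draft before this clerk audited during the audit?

A

In B, the wh-phrase is extracted from inside an adjunct island (introduced by "before"), which blocks movement.
In A, the extraction path crosses only that-complement boundaries, which are transparent.
So A is grammatical.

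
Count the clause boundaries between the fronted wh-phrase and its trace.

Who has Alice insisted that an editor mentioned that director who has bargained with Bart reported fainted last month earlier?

3

"who" is extracted from the subject of "fainted".
Boundaries crossed, outermost first: [that], [Ø], [Ø] — 3 in total.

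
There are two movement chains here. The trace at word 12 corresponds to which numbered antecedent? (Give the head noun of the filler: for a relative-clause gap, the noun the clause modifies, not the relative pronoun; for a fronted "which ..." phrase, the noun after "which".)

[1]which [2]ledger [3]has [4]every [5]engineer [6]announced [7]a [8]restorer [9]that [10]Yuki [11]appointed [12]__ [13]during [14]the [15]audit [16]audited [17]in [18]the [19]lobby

The marked gap is inside the relative clause, the direct object of "appointed".
Its filler is the head noun "restorer" (via "that"), at word 8.
(The other dependency links word 2 to a gap after word 16.)

8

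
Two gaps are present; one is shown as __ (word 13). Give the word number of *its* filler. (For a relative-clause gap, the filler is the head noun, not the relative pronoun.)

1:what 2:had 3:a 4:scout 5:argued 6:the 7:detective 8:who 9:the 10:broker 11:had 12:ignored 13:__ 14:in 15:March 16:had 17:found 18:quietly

7

The marked gap is inside the relative clause, the direct object of "ignored".
Its filler is the head noun "detective" (via "who"), at word 7.
(The other dependency links word 1 to a gap after word 17.)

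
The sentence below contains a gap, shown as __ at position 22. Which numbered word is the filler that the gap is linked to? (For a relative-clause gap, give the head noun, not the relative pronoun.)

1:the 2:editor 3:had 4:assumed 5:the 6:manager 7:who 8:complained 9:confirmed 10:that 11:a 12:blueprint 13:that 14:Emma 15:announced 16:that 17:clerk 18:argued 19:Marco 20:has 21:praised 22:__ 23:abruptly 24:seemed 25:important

The gap at 22 is the object of "praised", inside a relative clause.
The relative pronoun is "that" (word 13); it is bound by the head noun immediately before it.
Its filler is the head noun "blueprint", at word 12.

12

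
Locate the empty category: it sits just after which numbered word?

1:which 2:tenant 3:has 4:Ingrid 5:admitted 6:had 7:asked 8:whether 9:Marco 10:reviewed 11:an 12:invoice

5

The displaced element is "which tenant" (word 2).
It is linked across 1 clause boundary (Ø).
It functions as the subject of "asked", so the gap sits immediately after word 5 ("admitted").
Base order: Ingrid has admitted that which tenant had asked whether Marco reviewed an invoice.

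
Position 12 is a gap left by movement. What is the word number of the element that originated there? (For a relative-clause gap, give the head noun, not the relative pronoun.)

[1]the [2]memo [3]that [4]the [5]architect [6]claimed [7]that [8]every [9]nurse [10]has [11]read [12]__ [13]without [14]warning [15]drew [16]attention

The gap at 12 is the object of "read", inside a relative clause.
The relative pronoun is "that" (word 3); it is bound by the head noun immediately before it.
Its filler is the head noun "memo", at word 2.

2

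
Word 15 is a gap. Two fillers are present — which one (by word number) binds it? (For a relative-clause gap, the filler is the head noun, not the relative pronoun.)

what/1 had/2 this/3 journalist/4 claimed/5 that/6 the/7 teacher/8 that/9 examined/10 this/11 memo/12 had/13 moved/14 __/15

The marked gap is the direct object of "moved".
Its filler is the fronted wh-phrase "what", at word 1.
(The other dependency links word 8 to a gap after word 9.)

1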